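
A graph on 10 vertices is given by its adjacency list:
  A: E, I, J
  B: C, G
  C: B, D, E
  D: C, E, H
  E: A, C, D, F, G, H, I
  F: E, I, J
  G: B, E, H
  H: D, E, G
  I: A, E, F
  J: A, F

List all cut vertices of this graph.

Removing E increases the component count from 1 to 2, so E is a cut vertex.
By contrast removing G leaves 1 component; it is not a cut vertex. No other vertex is a cut vertex either.

E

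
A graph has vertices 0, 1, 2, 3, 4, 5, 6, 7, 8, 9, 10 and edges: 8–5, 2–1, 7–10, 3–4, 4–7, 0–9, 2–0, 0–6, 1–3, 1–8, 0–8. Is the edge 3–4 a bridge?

Yes

Removing 3–4 leaves no path between 3 and 4: the component count goes from 1 to 2. So it is a bridge.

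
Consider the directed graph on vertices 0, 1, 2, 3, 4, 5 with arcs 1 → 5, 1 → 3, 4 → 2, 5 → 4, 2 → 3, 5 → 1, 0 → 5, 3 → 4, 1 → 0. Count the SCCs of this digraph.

2

{0, 1, 5} are all mutually reachable — one SCC of size 3.
{2, 3, 4} are all mutually reachable — one SCC of size 3.
That gives 2 strongly connected components.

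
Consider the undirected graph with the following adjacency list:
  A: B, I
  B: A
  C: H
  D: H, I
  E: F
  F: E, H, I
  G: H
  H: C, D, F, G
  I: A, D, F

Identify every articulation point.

A, F, H, I

Removing A increases the component count from 1 to 2, so A is a cut vertex.
Removing F increases the component count from 1 to 2, so F is a cut vertex.
Removing H increases the component count from 1 to 3, so H is a cut vertex.
Likewise I is a cut vertex.
By contrast removing B leaves 1 component; it is not a cut vertex. No other vertex is a cut vertex either.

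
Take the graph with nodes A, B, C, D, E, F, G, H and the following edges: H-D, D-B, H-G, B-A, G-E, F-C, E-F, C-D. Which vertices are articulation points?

Removing B increases the component count from 1 to 2, so B is a cut vertex.
Removing D increases the component count from 1 to 2, so D is a cut vertex.
By contrast removing A leaves 1 component; it is not a cut vertex. No other vertex is a cut vertex either.

B, D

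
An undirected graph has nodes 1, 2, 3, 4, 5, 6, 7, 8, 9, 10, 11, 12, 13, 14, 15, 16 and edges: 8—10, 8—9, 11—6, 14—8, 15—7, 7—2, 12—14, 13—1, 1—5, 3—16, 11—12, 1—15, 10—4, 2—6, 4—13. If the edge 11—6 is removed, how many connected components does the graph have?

11 and 6 are still connected via 11-12-14-8-10-4-13-1-15-7-2-6, so the component count stays at 2.

2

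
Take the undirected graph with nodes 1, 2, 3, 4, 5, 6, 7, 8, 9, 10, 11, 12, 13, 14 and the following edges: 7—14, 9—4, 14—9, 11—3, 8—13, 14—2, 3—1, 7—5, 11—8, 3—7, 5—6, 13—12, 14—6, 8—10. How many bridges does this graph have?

The edges on the cycle 7-5-6-14-7 are not bridges since each lies on that cycle.
But removing 11—3 disconnects 11 from 3; removing 8—13 disconnects 8 from 13; removing 14—9 disconnects 14 from 9; removing 13—12 disconnects 13 from 12 — these are bridges.
In total 10 edges are bridges.

10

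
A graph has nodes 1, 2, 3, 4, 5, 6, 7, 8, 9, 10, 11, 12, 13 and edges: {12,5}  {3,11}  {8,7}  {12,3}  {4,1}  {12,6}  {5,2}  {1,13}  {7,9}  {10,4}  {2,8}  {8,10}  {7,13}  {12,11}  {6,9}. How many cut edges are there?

0

The edges on the cycle 12-3-11-12 are not bridges since each lies on that cycle.
Every edge lies on some cycle, so there are no bridges.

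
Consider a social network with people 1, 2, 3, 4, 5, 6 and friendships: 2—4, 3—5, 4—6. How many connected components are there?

3

1 is isolated — a component by itself.
Starting from 3 we can reach 3, 5. That is one component of size 2.
Starting from 2 we can reach 2, 4, 6. That is one component of size 3.
Total: 3 components.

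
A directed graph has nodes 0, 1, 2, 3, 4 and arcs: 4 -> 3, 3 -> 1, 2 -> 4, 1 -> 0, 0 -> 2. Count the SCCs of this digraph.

1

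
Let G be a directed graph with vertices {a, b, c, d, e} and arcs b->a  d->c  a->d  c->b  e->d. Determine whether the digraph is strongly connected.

There is no directed path from d to e, so the graph is not strongly connected.

No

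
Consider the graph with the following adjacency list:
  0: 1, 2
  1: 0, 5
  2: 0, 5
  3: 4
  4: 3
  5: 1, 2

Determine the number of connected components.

Starting from 3 we can reach 3, 4. That is one component of size 2.
Starting from 0 we can reach 0, 1, 2, 5. That is one component of size 4.
Total: 2 components.

2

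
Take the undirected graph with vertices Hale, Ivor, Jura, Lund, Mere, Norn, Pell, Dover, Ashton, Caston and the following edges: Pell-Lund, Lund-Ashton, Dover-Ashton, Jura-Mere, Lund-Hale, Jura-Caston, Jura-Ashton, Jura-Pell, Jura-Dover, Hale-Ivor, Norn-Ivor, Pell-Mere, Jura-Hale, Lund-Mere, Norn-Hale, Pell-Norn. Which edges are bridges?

The edges on the cycle Jura-Pell-Lund-Ashton-Jura are not bridges since each lies on that cycle.
But removing Jura-Caston disconnects Jura from Caston — this is a bridge.

Caston-Jura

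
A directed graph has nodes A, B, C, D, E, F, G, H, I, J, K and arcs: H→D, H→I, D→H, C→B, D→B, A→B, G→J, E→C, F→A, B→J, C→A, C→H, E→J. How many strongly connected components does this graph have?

{D, H} are all mutually reachable — one SCC of size 2.
{G} is an SCC by itself.
{C} is an SCC by itself.
{J} is an SCC by itself.
{K} is an SCC by itself.
(and 5 more singleton SCCs)
That gives 10 strongly connected components.

10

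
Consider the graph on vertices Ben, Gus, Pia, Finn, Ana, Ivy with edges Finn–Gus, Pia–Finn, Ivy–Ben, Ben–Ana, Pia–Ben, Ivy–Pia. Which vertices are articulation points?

Ben, Pia, Finn

Removing Ben increases the component count from 1 to 2, so Ben is a cut vertex.
Removing Pia increases the component count from 1 to 2, so Pia is a cut vertex.
Removing Finn increases the component count from 1 to 2, so Finn is a cut vertex.
By contrast removing Ana leaves 1 component; it is not a cut vertex. No other vertex is a cut vertex either.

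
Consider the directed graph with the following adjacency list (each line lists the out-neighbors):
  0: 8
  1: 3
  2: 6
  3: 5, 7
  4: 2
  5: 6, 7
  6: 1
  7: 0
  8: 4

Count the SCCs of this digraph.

1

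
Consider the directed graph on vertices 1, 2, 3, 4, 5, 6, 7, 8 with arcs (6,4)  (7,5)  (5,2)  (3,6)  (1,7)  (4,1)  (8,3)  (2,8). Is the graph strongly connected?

From 3 we can reach every vertex (1, 2, 3, 4, 5, 6, 7, 8), and every vertex can reach 3 (1, 2, 3, 4, 5, 6, 7, 8). So the whole graph is one strongly connected component.

Yes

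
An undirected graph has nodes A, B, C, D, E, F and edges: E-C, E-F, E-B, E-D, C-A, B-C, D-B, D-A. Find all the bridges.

The edges on the cycle D-B-C-A-D are not bridges since each lies on that cycle.
But removing E-F disconnects E from F — this is a bridge.

E-F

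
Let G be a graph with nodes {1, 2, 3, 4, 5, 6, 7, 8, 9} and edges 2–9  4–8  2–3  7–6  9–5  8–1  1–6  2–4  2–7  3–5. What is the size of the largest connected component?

Starting from 1 we can reach 1, 2, 3, 4, 5, 6, 7, 8, 9. That is one component of size 9.
The largest has 9 vertices.

9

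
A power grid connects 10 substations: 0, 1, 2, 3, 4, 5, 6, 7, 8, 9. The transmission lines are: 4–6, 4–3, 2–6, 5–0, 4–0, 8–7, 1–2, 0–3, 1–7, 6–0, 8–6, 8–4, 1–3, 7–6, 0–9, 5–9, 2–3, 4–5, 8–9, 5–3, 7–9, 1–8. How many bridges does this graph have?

0

The edges on the cycle 1-8-4-5-0-3-2-1 are not bridges since each lies on that cycle.
Every edge lies on some cycle, so there are no bridges.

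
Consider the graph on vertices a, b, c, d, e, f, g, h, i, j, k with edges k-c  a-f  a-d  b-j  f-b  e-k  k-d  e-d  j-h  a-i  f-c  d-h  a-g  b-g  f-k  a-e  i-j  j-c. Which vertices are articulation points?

Removing i, for instance, still leaves 1 component. No single vertex removal increases the component count — the graph has no articulation points.

none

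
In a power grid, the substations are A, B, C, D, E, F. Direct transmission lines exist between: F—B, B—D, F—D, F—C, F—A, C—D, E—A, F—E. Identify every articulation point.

Removing F increases the component count from 1 to 2, so F is a cut vertex.
By contrast removing D leaves 1 component; it is not a cut vertex. No other vertex is a cut vertex either.

F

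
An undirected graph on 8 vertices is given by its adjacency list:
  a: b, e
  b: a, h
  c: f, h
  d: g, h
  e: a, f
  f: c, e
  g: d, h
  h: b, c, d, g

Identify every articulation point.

h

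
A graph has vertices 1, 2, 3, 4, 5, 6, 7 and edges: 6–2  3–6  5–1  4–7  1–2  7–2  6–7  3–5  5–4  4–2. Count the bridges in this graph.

0

The edges on the cycle 5-4-7-2-1-5 are not bridges since each lies on that cycle.
Every edge lies on some cycle, so there are no bridges.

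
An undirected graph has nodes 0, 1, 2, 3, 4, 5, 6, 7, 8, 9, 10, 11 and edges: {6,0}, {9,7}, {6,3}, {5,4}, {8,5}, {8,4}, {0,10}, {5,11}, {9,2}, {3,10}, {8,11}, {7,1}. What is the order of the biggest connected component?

Starting from 1 we can reach 1, 2, 7, 9. That is one component of size 4.
Starting from 0 we can reach 0, 3, 6, 10. That is one component of size 4.
Starting from 4 we can reach 4, 5, 8, 11. That is one component of size 4.
The largest has 4 vertices.

4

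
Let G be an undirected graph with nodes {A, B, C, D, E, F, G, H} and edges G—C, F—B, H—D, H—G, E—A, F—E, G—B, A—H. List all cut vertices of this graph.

G, H

Removing G increases the component count from 1 to 2, so G is a cut vertex.
Removing H increases the component count from 1 to 2, so H is a cut vertex.
By contrast removing D leaves 1 component; it is not a cut vertex. No other vertex is a cut vertex either.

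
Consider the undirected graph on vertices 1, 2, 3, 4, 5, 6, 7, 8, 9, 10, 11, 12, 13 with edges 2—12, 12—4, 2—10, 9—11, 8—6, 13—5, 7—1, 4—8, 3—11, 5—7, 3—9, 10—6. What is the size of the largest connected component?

6

Starting from 3 we can reach 3, 9, 11. That is one component of size 3.
Starting from 1 we can reach 1, 5, 7, 13. That is one component of size 4.
Starting from 2 we can reach 2, 4, 6, 8, 10, 12. That is one component of size 6.
The largest has 6 vertices.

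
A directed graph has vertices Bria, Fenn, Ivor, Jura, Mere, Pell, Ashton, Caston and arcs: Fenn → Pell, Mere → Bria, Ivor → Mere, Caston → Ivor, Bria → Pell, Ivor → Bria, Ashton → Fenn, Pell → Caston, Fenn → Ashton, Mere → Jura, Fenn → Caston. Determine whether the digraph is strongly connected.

No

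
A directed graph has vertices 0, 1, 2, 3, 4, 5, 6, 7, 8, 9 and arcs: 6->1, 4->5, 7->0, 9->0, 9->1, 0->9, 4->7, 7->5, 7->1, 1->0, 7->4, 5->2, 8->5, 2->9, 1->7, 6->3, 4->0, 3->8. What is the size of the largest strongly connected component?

{0, 1, 2, 4, 5, 7, 9} are all mutually reachable — one SCC of size 7.
{6} is an SCC by itself.
{3} is an SCC by itself.
{8} is an SCC by itself.
The largest has 7 vertices.

7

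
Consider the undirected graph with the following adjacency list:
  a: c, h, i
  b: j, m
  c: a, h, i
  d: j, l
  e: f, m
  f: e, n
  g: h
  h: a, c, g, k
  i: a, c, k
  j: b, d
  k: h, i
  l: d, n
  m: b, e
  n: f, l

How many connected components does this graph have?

Starting from a we can reach a, c, g, h, i, k. That is one component of size 6.
Starting from b we can reach b, d, e, f, j, l, m, n. That is one component of size 8.
Total: 2 components.

2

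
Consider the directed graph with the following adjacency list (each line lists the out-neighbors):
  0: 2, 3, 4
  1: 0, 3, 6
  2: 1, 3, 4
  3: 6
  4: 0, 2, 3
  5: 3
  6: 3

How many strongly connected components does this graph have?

3

{0, 1, 2, 4} are all mutually reachable — one SCC of size 4.
{3, 6} are all mutually reachable — one SCC of size 2.
{5} is an SCC by itself.
That gives 3 strongly connected components.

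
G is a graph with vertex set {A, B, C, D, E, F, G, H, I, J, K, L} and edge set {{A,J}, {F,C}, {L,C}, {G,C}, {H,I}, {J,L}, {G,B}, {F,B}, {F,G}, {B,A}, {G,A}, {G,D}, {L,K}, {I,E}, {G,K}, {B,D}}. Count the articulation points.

1

Removing I increases the component count from 2 to 3, so I is a cut vertex.
By contrast removing F leaves 2 components; it is not a cut vertex. No other vertex is a cut vertex either.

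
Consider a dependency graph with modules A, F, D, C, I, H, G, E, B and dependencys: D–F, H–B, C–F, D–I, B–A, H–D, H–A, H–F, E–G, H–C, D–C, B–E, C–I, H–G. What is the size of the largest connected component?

9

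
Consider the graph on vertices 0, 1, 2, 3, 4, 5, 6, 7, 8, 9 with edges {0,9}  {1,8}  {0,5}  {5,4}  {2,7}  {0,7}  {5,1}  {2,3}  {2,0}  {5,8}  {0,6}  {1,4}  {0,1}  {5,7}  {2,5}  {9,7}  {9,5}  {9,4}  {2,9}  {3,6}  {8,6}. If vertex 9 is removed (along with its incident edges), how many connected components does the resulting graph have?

With 9 gone, the remaining components are: {0, 1, 2, 3, 4, 5, 6, 7, 8}.
That is 1 component.

1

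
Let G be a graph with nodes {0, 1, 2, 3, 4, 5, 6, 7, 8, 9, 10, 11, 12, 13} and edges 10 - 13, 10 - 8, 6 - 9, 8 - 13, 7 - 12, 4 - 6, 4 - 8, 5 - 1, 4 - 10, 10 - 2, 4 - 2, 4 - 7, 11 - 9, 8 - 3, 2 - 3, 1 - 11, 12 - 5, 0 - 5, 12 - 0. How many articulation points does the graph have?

Removing 4 increases the component count from 1 to 2, so 4 is a cut vertex.
By contrast removing 11 leaves 1 component; it is not a cut vertex. No other vertex is a cut vertex either.

1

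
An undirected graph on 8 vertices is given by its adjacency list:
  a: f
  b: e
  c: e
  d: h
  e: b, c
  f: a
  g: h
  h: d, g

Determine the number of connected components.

3

Starting from a we can reach a, f. That is one component of size 2.
Starting from d we can reach d, g, h. That is one component of size 3.
Starting from b we can reach b, c, e. That is one component of size 3.
Total: 3 components.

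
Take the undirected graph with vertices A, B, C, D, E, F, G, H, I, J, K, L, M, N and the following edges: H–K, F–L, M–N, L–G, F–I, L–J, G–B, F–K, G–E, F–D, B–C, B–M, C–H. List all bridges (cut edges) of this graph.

B-M, D-F, E-G, F-I, J-L, M-N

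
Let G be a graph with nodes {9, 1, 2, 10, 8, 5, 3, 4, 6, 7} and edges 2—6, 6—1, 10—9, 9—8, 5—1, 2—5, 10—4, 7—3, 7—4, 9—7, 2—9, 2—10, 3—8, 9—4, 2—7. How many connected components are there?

1

Starting from 1 we can reach 1, 2, 3, 4, 5, 6, 7, 8, 9, 10. That is one component of size 10.
Total: 1 component.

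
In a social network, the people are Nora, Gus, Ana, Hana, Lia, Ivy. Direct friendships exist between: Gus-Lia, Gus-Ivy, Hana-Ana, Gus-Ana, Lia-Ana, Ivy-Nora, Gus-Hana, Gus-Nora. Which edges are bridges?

none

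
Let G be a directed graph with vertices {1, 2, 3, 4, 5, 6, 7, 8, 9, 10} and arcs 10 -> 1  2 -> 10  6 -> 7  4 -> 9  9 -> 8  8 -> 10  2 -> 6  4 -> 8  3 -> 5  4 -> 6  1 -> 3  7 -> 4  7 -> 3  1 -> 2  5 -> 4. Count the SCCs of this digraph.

{1, 2, 3, 4, 5, 6, 7, 8, 9, 10} are all mutually reachable — one SCC of size 10.
That gives 1 strongly connected component.

1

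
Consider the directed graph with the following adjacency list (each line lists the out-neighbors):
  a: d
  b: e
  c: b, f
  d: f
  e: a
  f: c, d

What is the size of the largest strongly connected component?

{a, b, c, d, e, f} are all mutually reachable — one SCC of size 6.
The largest has 6 vertices.

6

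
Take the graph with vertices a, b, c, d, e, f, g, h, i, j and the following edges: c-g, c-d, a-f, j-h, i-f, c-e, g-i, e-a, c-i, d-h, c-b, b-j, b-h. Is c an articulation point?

Yes

Deleting c raises the number of components from 1 to 2, so c is a cut vertex.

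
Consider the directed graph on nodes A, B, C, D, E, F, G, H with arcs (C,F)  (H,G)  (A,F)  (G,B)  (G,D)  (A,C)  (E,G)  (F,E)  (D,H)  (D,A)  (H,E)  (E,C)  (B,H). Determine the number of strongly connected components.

1

{A, B, C, D, E, F, G, H} are all mutually reachable — one SCC of size 8.
That gives 1 strongly connected component.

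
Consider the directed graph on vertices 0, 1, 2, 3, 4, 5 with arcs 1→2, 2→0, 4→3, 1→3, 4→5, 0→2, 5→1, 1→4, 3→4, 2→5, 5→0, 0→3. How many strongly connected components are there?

{0, 1, 2, 3, 4, 5} are all mutually reachable — one SCC of size 6.
That gives 1 strongly connected component.

1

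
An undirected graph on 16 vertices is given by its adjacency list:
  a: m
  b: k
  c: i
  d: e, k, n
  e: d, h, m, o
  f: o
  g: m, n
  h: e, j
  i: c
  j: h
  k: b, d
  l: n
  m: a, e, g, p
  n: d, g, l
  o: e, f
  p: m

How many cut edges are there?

The edges on the cycle n-d-e-m-g-n are not bridges since each lies on that cycle.
But removing m-p disconnects m from p; removing n-l disconnects n from l; removing e-o disconnects e from o; removing e-h disconnects e from h — these are bridges.
In total 10 edges are bridges.

10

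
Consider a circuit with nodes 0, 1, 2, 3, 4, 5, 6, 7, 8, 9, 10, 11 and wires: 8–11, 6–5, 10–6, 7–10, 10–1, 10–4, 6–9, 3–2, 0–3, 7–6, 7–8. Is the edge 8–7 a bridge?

Yes

Removing 8–7 leaves no path between 8 and 7: the component count goes from 2 to 3. So it is a bridge.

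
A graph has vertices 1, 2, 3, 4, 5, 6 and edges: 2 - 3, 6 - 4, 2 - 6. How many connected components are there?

3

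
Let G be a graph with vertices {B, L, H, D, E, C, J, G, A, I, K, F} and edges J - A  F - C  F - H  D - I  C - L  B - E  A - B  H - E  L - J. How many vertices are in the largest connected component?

8

G is isolated — a component by itself.
K is isolated — a component by itself.
Starting from D we can reach D, I. That is one component of size 2.
Starting from A we can reach A, B, C, E, F, H, J, L. That is one component of size 8.
The largest has 8 vertices.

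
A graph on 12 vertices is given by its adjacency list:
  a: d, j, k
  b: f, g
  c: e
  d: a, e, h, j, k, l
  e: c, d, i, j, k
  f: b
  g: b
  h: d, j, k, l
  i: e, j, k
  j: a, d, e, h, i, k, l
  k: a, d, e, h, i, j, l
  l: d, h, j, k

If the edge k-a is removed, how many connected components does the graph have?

k and a are still connected via k-j-a, so the component count stays at 2.

2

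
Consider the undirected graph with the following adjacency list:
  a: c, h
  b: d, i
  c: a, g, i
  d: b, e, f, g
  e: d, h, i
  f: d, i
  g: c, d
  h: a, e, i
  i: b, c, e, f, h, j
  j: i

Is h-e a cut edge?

No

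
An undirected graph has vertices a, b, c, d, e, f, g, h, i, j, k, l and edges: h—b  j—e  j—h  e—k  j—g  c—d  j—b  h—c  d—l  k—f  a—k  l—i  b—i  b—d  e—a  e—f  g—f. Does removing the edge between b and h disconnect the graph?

After removing b—h, the path b-j-h still connects them, so the edge is not a bridge.

No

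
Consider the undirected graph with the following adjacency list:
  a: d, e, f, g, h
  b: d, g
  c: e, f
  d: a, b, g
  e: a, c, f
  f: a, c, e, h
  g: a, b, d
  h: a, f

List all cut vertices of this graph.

a

Removing a increases the component count from 1 to 2, so a is a cut vertex.
By contrast removing h leaves 1 component; it is not a cut vertex. No other vertex is a cut vertex either.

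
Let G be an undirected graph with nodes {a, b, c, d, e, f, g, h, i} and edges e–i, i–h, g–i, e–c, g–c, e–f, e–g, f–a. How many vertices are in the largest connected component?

7

d is isolated — a component by itself.
b is isolated — a component by itself.
Starting from a we can reach a, c, e, f, g, h, i. That is one component of size 7.
The largest has 7 vertices.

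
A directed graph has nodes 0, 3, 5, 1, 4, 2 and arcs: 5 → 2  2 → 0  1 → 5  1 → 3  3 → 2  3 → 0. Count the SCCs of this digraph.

6

{4} is an SCC by itself.
{2} is an SCC by itself.
{5} is an SCC by itself.
{0} is an SCC by itself.
{3} is an SCC by itself.
(and 1 more singleton SCC)
That gives 6 strongly connected components.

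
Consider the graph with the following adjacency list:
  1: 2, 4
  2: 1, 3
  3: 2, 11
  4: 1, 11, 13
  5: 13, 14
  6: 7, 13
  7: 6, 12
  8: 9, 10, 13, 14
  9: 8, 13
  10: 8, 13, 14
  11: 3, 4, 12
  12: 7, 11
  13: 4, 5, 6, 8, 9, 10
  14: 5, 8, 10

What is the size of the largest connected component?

14

Starting from 1 we can reach 1, 2, 3, 4, 5, 6, 7, 8, 9, 10, 11, 12, 13, 14. That is one component of size 14.
The largest has 14 vertices.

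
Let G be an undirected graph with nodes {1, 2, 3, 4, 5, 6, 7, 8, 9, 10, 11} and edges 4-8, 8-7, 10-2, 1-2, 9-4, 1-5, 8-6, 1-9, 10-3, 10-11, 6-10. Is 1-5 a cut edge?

Removing 1-5 leaves no path between 1 and 5: the component count goes from 1 to 2. So it is a bridge.

Yes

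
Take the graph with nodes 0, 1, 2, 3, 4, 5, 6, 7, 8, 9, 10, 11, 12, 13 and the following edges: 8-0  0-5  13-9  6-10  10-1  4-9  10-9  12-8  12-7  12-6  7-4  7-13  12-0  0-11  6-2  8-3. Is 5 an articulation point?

Deleting 5 leaves 1 component (was 1), so 5 is not a cut vertex.

No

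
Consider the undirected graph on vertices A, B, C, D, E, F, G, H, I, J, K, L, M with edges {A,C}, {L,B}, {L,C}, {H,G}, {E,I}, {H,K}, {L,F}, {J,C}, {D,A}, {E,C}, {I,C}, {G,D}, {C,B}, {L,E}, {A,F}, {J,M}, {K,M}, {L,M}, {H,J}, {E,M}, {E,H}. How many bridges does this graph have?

The edges on the cycle L-E-H-K-M-L are not bridges since each lies on that cycle.
Every edge lies on some cycle, so there are no bridges.

0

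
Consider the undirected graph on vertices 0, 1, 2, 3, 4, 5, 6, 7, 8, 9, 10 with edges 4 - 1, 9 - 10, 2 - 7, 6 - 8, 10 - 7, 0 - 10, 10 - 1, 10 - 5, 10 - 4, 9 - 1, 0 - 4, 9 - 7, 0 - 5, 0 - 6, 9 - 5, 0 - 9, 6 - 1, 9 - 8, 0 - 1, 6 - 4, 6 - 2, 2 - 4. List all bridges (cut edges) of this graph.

none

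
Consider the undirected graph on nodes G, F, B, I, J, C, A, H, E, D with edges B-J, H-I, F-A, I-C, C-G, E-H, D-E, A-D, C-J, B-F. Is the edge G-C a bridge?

Removing G-C leaves no path between G and C: the component count goes from 1 to 2. So it is a bridge.

Yes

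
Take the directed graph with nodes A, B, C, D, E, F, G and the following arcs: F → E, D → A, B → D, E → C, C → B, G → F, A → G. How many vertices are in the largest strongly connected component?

7

{A, B, C, D, E, F, G} are all mutually reachable — one SCC of size 7.
The largest has 7 vertices.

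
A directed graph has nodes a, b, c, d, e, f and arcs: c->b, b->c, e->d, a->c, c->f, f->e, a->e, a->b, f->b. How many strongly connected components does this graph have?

4

{b, c, f} are all mutually reachable — one SCC of size 3.
{a} is an SCC by itself.
{e} is an SCC by itself.
{d} is an SCC by itself.
That gives 4 strongly connected components.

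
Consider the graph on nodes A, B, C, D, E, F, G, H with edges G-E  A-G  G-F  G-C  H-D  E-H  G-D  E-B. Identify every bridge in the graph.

A-G, B-E, C-G, F-G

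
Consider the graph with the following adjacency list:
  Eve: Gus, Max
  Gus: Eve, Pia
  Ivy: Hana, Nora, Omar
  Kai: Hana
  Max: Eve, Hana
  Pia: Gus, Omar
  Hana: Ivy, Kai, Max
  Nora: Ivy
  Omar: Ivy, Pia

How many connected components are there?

Starting from Eve we can reach Eve, Gus, Ivy, Kai, Max, Pia, Hana, Nora, Omar. That is one component of size 9.
Total: 1 component.

1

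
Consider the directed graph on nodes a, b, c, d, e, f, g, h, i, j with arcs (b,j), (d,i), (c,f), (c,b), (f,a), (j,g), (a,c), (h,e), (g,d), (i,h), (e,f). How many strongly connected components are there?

{a, b, c, d, e, f, g, h, i, j} are all mutually reachable — one SCC of size 10.
That gives 1 strongly connected component.

1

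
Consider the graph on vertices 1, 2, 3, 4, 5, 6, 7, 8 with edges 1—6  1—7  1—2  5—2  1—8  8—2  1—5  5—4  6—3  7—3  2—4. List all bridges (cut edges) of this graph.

The edges on the cycle 1-7-3-6-1 are not bridges since each lies on that cycle.
Every edge lies on some cycle, so there are no bridges.

none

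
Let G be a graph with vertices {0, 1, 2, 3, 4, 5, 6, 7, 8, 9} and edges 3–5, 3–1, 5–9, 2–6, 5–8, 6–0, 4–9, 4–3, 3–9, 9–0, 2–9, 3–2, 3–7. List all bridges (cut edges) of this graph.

The edges on the cycle 2-9-0-6-2 are not bridges since each lies on that cycle.
But removing 5–8 disconnects 5 from 8; removing 3–1 disconnects 3 from 1; removing 7–3 disconnects 7 from 3 — these are bridges.

1-3, 3-7, 5-8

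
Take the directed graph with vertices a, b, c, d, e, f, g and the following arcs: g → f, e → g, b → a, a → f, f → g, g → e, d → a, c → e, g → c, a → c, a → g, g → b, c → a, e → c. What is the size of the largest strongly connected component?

6

{a, b, c, e, f, g} are all mutually reachable — one SCC of size 6.
{d} is an SCC by itself.
The largest has 6 vertices.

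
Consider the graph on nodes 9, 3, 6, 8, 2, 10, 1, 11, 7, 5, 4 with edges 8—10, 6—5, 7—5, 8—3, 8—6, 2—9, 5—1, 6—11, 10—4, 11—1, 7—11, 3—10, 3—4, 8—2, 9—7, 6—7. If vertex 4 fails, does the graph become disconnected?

Deleting 4 leaves 1 component (was 1) (its neighbors 3, 10 remain connected to each other), so 4 is not a cut vertex.

No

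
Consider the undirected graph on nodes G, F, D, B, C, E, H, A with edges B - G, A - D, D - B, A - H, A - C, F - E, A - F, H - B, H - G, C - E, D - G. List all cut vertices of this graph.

Removing A increases the component count from 1 to 2, so A is a cut vertex.
By contrast removing G leaves 1 component; it is not a cut vertex. No other vertex is a cut vertex either.

A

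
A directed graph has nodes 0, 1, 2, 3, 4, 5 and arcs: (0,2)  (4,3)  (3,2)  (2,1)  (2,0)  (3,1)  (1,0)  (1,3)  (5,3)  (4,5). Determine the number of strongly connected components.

3

{0, 1, 2, 3} are all mutually reachable — one SCC of size 4.
{4} is an SCC by itself.
{5} is an SCC by itself.
That gives 3 strongly connected components.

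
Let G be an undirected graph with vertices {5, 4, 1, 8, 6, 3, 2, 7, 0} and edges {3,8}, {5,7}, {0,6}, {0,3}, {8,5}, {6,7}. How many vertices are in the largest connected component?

6

2 is isolated — a component by itself.
1 is isolated — a component by itself.
4 is isolated — a component by itself.
Starting from 0 we can reach 0, 3, 5, 6, 7, 8. That is one component of size 6.
The largest has 6 vertices.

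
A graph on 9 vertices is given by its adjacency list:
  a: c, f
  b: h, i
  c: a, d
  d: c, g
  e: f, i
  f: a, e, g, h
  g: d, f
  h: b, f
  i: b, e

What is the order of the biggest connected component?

Starting from a we can reach a, b, c, d, e, f, g, h, i. That is one component of size 9.
The largest has 9 vertices.

9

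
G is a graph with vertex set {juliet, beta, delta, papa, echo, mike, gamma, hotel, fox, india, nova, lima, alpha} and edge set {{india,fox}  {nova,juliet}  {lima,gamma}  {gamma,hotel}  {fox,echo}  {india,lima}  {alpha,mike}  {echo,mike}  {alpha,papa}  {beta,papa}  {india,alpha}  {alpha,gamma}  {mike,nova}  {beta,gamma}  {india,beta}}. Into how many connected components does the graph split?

delta is isolated — a component by itself.
Starting from fox we can reach fox, beta, echo, lima, mike, nova, papa, alpha, gamma, hotel, india, juliet. That is one component of size 12.
Total: 2 components.

2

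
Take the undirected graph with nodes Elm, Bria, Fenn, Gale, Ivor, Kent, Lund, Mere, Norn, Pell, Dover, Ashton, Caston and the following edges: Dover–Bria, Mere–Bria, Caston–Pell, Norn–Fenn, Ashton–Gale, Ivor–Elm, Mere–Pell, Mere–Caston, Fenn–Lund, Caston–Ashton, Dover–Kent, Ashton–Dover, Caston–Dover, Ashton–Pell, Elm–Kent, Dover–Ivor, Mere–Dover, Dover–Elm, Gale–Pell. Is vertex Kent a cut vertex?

Deleting Kent leaves 2 components (was 2), so Kent is not a cut vertex.

No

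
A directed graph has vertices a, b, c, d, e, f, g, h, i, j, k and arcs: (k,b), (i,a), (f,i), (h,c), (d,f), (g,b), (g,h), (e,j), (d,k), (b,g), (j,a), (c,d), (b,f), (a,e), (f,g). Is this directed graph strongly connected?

There is no directed path from j to c, so the graph is not strongly connected.

No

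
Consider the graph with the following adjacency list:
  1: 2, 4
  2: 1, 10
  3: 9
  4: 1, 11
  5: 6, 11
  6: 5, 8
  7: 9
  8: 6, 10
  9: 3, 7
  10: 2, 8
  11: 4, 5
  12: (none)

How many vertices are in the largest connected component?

12 is isolated — a component by itself.
Starting from 3 we can reach 3, 7, 9. That is one component of size 3.
Starting from 1 we can reach 1, 2, 4, 5, 6, 8, 10, 11. That is one component of size 8.
The largest has 8 vertices.

8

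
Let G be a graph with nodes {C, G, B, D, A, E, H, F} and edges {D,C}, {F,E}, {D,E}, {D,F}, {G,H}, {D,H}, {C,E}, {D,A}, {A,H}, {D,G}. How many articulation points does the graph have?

Removing D increases the component count from 2 to 3, so D is a cut vertex.
By contrast removing A leaves 2 components; it is not a cut vertex. No other vertex is a cut vertex either.

1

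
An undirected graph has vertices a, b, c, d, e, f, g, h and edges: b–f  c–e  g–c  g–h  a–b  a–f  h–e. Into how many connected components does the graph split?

3

d is isolated — a component by itself.
Starting from a we can reach a, b, f. That is one component of size 3.
Starting from c we can reach c, e, g, h. That is one component of size 4.
Total: 3 components.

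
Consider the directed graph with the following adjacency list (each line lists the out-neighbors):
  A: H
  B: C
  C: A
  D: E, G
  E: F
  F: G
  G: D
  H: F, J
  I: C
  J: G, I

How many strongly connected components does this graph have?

3

{A, C, H, I, J} are all mutually reachable — one SCC of size 5.
{D, E, F, G} are all mutually reachable — one SCC of size 4.
{B} is an SCC by itself.
That gives 3 strongly connected components.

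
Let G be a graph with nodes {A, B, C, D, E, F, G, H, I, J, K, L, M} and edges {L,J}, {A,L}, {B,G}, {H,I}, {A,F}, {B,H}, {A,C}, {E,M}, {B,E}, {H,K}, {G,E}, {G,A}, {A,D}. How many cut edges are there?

10

The edges on the cycle B-G-E-B are not bridges since each lies on that cycle.
But removing G - A disconnects G from A; removing A - D disconnects A from D; removing E - M disconnects E from M; removing H - K disconnects H from K — these are bridges.
In total 10 edges are bridges.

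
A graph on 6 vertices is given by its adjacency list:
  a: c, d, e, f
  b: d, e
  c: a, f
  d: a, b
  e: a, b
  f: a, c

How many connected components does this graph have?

1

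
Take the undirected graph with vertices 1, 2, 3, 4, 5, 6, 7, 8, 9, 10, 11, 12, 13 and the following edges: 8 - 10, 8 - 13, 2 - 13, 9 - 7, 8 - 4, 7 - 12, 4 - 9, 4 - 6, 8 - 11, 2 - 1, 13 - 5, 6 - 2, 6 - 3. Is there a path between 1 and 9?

Yes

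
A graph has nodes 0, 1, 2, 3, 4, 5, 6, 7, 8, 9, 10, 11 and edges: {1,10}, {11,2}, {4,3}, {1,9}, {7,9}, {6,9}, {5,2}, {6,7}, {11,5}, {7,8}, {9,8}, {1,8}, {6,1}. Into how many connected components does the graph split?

4

0 is isolated — a component by itself.
Starting from 3 we can reach 3, 4. That is one component of size 2.
Starting from 2 we can reach 2, 5, 11. That is one component of size 3.
Starting from 1 we can reach 1, 6, 7, 8, 9, 10. That is one component of size 6.
Total: 4 components.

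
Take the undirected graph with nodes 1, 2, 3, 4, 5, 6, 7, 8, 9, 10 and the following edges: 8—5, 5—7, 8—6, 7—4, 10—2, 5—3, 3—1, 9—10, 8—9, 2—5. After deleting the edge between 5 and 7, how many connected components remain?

Before removal there is 1 component.
5—7 is a bridge — removing it separates 5's side from 7's side.
After removal: 2 components.

2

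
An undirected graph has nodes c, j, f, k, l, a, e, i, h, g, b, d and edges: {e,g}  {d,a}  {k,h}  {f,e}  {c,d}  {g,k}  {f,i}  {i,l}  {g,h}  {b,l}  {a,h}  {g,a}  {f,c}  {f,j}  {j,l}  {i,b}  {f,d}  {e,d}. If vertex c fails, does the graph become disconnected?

No

Deleting c leaves 1 component (was 1) (its neighbors d, f remain connected to each other), so c is not a cut vertex.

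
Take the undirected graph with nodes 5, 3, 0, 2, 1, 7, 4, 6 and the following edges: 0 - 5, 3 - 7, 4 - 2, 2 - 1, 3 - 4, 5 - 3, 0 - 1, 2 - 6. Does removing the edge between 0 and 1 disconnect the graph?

After removing 0 - 1, the path 0-5-3-4-2-1 still connects them, so the edge is not a bridge.

No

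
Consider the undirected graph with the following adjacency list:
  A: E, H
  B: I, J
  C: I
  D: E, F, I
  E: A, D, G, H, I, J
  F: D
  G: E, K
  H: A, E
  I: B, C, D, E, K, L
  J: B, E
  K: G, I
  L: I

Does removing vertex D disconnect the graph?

Yes

Deleting D raises the number of components from 1 to 2, so D is a cut vertex.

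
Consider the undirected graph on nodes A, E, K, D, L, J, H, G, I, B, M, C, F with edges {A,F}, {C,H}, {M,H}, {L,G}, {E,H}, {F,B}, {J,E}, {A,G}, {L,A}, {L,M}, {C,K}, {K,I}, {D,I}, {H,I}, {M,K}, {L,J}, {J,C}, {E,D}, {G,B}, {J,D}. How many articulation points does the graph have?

1

Removing L increases the component count from 1 to 2, so L is a cut vertex.
By contrast removing E leaves 1 component; it is not a cut vertex. No other vertex is a cut vertex either.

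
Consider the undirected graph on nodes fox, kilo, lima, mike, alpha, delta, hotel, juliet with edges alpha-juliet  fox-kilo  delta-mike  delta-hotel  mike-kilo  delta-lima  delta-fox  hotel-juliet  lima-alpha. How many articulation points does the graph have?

1

Removing delta increases the component count from 1 to 2, so delta is a cut vertex.
By contrast removing alpha leaves 1 component; it is not a cut vertex. No other vertex is a cut vertex either.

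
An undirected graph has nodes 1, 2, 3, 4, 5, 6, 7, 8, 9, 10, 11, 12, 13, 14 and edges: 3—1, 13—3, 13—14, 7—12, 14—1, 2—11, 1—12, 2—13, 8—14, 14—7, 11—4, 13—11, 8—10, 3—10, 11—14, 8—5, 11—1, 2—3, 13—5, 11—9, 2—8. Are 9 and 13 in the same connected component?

From 9 we can reach 1, 2, 3, 4, 5, 7, 8, 9, 10, 11, 12, 13, 14, which includes 13.

Yes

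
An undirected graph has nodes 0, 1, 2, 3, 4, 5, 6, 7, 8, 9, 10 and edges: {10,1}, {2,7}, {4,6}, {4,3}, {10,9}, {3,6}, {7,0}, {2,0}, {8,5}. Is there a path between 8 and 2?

No

The component containing 8 is {5, 8}, and 2 is not in it.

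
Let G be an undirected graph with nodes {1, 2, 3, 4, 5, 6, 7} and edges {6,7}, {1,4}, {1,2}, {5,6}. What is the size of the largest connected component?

3

3 is isolated — a component by itself.
Starting from 5 we can reach 5, 6, 7. That is one component of size 3.
Starting from 1 we can reach 1, 2, 4. That is one component of size 3.
The largest has 3 vertices.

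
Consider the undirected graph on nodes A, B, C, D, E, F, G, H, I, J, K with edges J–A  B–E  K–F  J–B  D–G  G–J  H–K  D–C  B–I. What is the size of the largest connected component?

8

Starting from F we can reach F, H, K. That is one component of size 3.
Starting from A we can reach A, B, C, D, E, G, I, J. That is one component of size 8.
The largest has 8 vertices.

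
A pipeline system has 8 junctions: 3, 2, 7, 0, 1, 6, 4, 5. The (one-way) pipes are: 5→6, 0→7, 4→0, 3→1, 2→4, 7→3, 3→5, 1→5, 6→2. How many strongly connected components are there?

{0, 1, 2, 3, 4, 5, 6, 7} are all mutually reachable — one SCC of size 8.
That gives 1 strongly connected component.

1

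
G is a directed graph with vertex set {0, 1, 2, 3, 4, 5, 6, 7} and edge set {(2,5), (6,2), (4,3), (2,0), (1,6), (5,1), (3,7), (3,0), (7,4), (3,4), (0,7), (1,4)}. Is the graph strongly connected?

No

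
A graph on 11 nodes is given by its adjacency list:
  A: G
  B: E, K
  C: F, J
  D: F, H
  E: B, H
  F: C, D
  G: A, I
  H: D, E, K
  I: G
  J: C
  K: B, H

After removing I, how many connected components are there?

With I gone, the remaining components are: {A, G}; {B, C, D, E, F, H, J, K}.
That is 2 components.

2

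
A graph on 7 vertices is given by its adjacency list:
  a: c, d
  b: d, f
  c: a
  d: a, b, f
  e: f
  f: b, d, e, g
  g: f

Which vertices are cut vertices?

Removing a increases the component count from 1 to 2, so a is a cut vertex.
Removing d increases the component count from 1 to 2, so d is a cut vertex.
Removing f increases the component count from 1 to 3, so f is a cut vertex.
By contrast removing e leaves 1 component; it is not a cut vertex. No other vertex is a cut vertex either.

a, d, f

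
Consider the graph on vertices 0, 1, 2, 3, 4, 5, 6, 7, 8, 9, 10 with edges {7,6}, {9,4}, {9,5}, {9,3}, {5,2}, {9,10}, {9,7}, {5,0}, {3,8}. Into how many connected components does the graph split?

1 is isolated — a component by itself.
Starting from 0 we can reach 0, 2, 3, 4, 5, 6, 7, 8, 9, 10. That is one component of size 10.
Total: 2 components.

2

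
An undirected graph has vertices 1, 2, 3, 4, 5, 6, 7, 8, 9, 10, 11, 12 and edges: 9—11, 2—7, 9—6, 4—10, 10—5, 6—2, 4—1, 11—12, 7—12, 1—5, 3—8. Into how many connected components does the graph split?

3

Starting from 3 we can reach 3, 8. That is one component of size 2.
Starting from 1 we can reach 1, 4, 5, 10. That is one component of size 4.
Starting from 2 we can reach 2, 6, 7, 9, 11, 12. That is one component of size 6.
Total: 3 components.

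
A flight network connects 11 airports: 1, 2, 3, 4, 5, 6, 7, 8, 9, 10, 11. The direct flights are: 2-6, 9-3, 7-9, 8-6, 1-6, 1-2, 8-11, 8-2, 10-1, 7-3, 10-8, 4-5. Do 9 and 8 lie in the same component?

No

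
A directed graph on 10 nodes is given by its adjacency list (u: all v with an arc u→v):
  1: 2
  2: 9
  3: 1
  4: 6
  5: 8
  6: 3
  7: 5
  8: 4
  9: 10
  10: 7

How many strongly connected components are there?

1

{1, 2, 3, 4, 5, 6, 7, 8, 9, 10} are all mutually reachable — one SCC of size 10.
That gives 1 strongly connected component.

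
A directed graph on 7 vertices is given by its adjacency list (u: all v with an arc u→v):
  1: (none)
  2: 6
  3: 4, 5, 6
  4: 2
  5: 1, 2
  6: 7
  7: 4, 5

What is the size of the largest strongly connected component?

{2, 4, 5, 6, 7} are all mutually reachable — one SCC of size 5.
{1} is an SCC by itself.
{3} is an SCC by itself.
The largest has 5 vertices.

5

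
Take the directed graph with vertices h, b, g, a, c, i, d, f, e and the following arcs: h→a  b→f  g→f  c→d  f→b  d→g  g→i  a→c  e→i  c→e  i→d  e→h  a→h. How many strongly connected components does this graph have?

{a, c, e, h} are all mutually reachable — one SCC of size 4.
{d, g, i} are all mutually reachable — one SCC of size 3.
{b, f} are all mutually reachable — one SCC of size 2.
That gives 3 strongly connected components.

3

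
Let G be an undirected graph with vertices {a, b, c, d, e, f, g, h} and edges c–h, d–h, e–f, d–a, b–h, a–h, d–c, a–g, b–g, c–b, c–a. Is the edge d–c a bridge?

After removing d–c, the path d-a-c still connects them, so the edge is not a bridge.

No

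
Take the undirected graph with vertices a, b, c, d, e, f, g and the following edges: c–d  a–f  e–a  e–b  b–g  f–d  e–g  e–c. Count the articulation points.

1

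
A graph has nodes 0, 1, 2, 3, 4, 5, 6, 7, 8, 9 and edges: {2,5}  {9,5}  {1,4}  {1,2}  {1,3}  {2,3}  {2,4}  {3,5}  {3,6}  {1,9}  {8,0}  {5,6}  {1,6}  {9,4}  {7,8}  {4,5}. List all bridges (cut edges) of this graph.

0-8, 7-8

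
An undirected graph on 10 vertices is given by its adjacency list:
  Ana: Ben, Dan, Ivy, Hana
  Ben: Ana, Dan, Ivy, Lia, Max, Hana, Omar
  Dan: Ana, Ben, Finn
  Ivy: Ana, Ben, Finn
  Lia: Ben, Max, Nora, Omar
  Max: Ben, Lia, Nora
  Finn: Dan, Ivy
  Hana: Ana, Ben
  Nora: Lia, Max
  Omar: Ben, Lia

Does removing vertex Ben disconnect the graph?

Yes

Deleting Ben raises the number of components from 1 to 2, so Ben is a cut vertex.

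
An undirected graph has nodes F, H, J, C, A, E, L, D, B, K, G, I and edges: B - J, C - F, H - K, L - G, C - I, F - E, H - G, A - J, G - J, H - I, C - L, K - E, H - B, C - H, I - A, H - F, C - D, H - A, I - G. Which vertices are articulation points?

C

Removing C increases the component count from 1 to 2, so C is a cut vertex.
By contrast removing K leaves 1 component; it is not a cut vertex. No other vertex is a cut vertex either.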